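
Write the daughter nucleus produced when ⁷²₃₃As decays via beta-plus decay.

Beta-plus decay: mass number changes by +0, atomic number by -1.
A: 72 = 72; Z: 33 − 1 = 32.
Z = 32 is germanium, so the daughter is ⁷²₃₂Ge.

Ge-72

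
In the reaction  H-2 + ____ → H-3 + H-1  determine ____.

deuteron

Conserve mass number: 2 + A = 3 + 1, so A = 2.
Conserve atomic number: 1 + Z = 1 + 1, so Z = 1.
A = 2 and Z = 1 is H-2 — a deuteron.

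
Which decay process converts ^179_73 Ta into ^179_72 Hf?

ΔA = 179 − 179 = 0; ΔZ = 72 − 73 = -1.
A is unchanged and Z drops by 1 — a proton has become a neutron (β⁺ emission or electron capture).

beta-plus decay or electron capture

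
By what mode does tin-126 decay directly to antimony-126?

beta-minus decay

ΔA = 126 − 126 = 0; ΔZ = 51 − 50 = +1.
A is unchanged and Z rises by 1 — a neutron has become a proton (β⁻ decay).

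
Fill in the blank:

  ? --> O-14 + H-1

F-15

Conserve mass number: A = 14 + 1, so A = 15.
Conserve atomic number: Z = 8 + 1, so Z = 9.
Z = 9 is fluorine, so the species is F-15.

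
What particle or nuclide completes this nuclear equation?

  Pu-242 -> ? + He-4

Conserve mass number: 242 = A + 4, so A = 238.
Conserve atomic number: 94 = Z + 2, so Z = 92.
Z = 92 is uranium, so the species is U-238.

U-238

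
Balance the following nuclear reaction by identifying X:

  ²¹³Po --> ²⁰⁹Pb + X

Conserve mass number: 213 = 209 + A, so A = 4.
Conserve atomic number: 84 = 82 + Z, so Z = 2.
A = 4 and Z = 2 is ⁴He — an alpha particle.

alpha particle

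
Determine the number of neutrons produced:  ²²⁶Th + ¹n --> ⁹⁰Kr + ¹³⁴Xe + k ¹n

3

Conserve mass number: 227 = 90 + 134 + k, so k = 227 − 224 = 3.
Check atomic number: 90 = 36 + 54 + 0 = 90. ✓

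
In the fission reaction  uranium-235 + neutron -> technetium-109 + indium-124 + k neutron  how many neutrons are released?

3

Conserve mass number: 236 = 109 + 124 + k, so k = 236 − 233 = 3.
Check atomic number: 92 = 43 + 49 + 0 = 92. ✓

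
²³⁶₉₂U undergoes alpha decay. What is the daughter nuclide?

Alpha decay: mass number changes by -4, atomic number by -2.
A: 236 − 4 = 232; Z: 92 − 2 = 90.
Z = 90 is thorium, so the daughter is ²³²₉₀Th.

Th-232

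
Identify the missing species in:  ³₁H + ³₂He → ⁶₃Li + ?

gamma ray

Conserve mass number: 3 + 3 = 6 + A, so A = 0.
Conserve atomic number: 1 + 2 = 3 + Z, so Z = 0.
A = 0 and Z = 0 is ⁰₀γ — a gamma ray.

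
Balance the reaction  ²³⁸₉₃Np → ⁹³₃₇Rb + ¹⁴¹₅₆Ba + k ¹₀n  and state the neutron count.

4

Conserve mass number: 238 = 93 + 141 + k, so k = 238 − 234 = 4.
Check atomic number: 93 = 37 + 56 + 0 = 93. ✓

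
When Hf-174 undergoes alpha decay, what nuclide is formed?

Yb-170

Alpha decay: mass number changes by -4, atomic number by -2.
A: 174 − 4 = 170; Z: 72 − 2 = 70.
Z = 70 is ytterbium, so the daughter is Yb-170.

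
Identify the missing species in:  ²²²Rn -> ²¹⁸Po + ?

alpha particle

Conserve mass number: 222 = 218 + A, so A = 4.
Conserve atomic number: 86 = 84 + Z, so Z = 2.
A = 4 and Z = 2 is ⁴He — an alpha particle.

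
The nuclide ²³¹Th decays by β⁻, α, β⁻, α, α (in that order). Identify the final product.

Start: (A, Z) = (231, 90).
After β⁻: (231, 91).
After α: (227, 89).
After β⁻: (227, 90).
After α: (223, 88).
After α: (219, 86).
Z = 86 is radon.

Rn-219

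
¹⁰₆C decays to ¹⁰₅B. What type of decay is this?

ΔA = 10 − 10 = 0; ΔZ = 5 − 6 = -1.
A is unchanged and Z drops by 1 — a proton has become a neutron (β⁺ emission or electron capture).

beta-plus decay or electron capture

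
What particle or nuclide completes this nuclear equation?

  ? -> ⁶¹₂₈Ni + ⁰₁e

Cu-61

Conserve mass number: A = 61 + 0, so A = 61.
Conserve atomic number: Z = 28 + 1, so Z = 29.
Z = 29 is copper, so the species is ⁶¹₂₉Cu.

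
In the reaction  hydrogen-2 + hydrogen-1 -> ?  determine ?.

He-3

Conserve mass number: 2 + 1 = A, so A = 3.
Conserve atomic number: 1 + 1 = Z, so Z = 2.
Z = 2 is helium, so the species is helium-3.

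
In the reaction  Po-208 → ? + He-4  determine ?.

Conserve mass number: 208 = A + 4, so A = 204.
Conserve atomic number: 84 = Z + 2, so Z = 82.
Z = 82 is lead, so the species is Pb-204.

Pb-204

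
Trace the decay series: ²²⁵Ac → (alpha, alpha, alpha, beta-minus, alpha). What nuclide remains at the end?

Start: (A, Z) = (225, 89).
After α: (221, 87).
After α: (217, 85).
After α: (213, 83).
After β⁻: (213, 84).
After α: (209, 82).
Z = 82 is lead.

Pb-209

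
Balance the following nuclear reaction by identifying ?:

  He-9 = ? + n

Conserve mass number: 9 = A + 1, so A = 8.
Conserve atomic number: 2 = Z + 0, so Z = 2.
Z = 2 is helium, so the species is He-8.

He-8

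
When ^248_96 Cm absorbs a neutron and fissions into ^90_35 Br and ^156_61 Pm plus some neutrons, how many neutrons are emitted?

Conserve mass number: 249 = 90 + 156 + k, so k = 249 − 246 = 3.
Check atomic number: 96 = 35 + 61 + 0 = 96. ✓

3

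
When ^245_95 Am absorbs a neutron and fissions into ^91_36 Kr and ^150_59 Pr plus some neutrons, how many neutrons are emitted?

Conserve mass number: 246 = 91 + 150 + k, so k = 246 − 241 = 5.
Check atomic number: 95 = 36 + 59 + 0 = 95. ✓

5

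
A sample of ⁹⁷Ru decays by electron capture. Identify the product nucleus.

Tc-97

Electron capture: mass number changes by +0, atomic number by -1.
A: 97 = 97; Z: 44 − 1 = 43.
Z = 43 is technetium, so the daughter is ⁹⁷Tc.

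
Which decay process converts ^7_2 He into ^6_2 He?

ΔA = 6 − 7 = -1; ΔZ = 2 − 2 = +0.
A drops by 1 with Z unchanged — a neutron was emitted.

neutron emission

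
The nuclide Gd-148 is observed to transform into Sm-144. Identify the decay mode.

ΔA = 144 − 148 = -4; ΔZ = 62 − 64 = -2.
A drops by 4 and Z drops by 2 — the signature of alpha emission.

alpha decay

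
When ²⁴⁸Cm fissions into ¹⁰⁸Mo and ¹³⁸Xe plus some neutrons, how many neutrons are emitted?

2

Conserve mass number: 248 = 108 + 138 + k, so k = 248 − 246 = 2.
Check atomic number: 96 = 42 + 54 + 0 = 96. ✓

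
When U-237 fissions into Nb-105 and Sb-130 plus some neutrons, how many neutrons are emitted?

2

Conserve mass number: 237 = 105 + 130 + k, so k = 237 − 235 = 2.
Check atomic number: 92 = 41 + 51 + 0 = 92. ✓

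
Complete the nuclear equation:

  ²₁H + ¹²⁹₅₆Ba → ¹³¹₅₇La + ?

Conserve mass number: 2 + 129 = 131 + A, so A = 0.
Conserve atomic number: 1 + 56 = 57 + Z, so Z = 0.
A = 0 and Z = 0 is ⁰₀γ — a gamma ray.

gamma ray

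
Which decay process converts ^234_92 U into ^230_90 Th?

ΔA = 230 − 234 = -4; ΔZ = 90 − 92 = -2.
A drops by 4 and Z drops by 2 — the signature of alpha emission.

alpha decay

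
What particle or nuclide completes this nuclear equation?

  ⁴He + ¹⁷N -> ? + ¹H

Conserve mass number: 4 + 17 = A + 1, so A = 20.
Conserve atomic number: 2 + 7 = Z + 1, so Z = 8.
Z = 8 is oxygen, so the species is ²⁰O.

O-20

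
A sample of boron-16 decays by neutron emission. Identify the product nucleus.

Neutron emission: mass number changes by -1, atomic number by +0.
A: 16 − 1 = 15; Z: 5 = 5.
Z = 5 is boron, so the daughter is boron-15.

B-15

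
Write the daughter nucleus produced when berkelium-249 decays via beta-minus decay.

Cf-249

Beta-minus decay: mass number changes by +0, atomic number by +1.
A: 249 = 249; Z: 97 + 1 = 98.
Z = 98 is californium, so the daughter is californium-249.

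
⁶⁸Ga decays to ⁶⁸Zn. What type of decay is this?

beta-plus decay or electron capture

ΔA = 68 − 68 = 0; ΔZ = 30 − 31 = -1.
A is unchanged and Z drops by 1 — a proton has become a neutron (β⁺ emission or electron capture).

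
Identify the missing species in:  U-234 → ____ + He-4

Th-230

Conserve mass number: 234 = A + 4, so A = 230.
Conserve atomic number: 92 = Z + 2, so Z = 90.
Z = 90 is thorium, so the species is Th-230.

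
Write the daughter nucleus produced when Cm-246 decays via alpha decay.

Alpha decay: mass number changes by -4, atomic number by -2.
A: 246 − 4 = 242; Z: 96 − 2 = 94.
Z = 94 is plutonium, so the daughter is Pu-242.

Pu-242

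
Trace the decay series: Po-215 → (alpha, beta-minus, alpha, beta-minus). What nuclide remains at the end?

Pb-207

Start: (A, Z) = (215, 84).
After α: (211, 82).
After β⁻: (211, 83).
After α: (207, 81).
After β⁻: (207, 82).
Z = 82 is lead.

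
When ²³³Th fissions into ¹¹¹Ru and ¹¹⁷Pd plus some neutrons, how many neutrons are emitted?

Conserve mass number: 233 = 111 + 117 + k, so k = 233 − 228 = 5.
Check atomic number: 90 = 44 + 46 + 0 = 90. ✓

5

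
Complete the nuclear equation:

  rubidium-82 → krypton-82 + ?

Conserve mass number: 82 = 82 + A, so A = 0.
Conserve atomic number: 37 = 36 + Z, so Z = 1.
A = 0 and Z = 1 is e⁺ — a positron.

positron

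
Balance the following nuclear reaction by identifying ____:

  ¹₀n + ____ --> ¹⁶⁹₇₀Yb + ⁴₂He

Hf-172

Conserve mass number: 1 + A = 169 + 4, so A = 172.
Conserve atomic number: 0 + Z = 70 + 2, so Z = 72.
Z = 72 is hafnium, so the species is ¹⁷²₇₂Hf.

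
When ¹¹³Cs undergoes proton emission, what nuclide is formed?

Proton emission: mass number changes by -1, atomic number by -1.
A: 113 − 1 = 112; Z: 55 − 1 = 54.
Z = 54 is xenon, so the daughter is ¹¹²Xe.

Xe-112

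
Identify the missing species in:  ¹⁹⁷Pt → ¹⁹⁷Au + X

beta-minus particle

Conserve mass number: 197 = 197 + A, so A = 0.
Conserve atomic number: 78 = 79 + Z, so Z = -1.
A = 0 and Z = -1 is e⁻ — a beta-minus particle.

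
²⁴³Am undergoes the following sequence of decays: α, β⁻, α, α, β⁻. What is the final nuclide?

Start: (A, Z) = (243, 95).
After α: (239, 93).
After β⁻: (239, 94).
After α: (235, 92).
After α: (231, 90).
After β⁻: (231, 91).
Z = 91 is protactinium.

Pa-231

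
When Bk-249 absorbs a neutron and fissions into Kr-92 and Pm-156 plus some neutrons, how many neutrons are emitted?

Conserve mass number: 250 = 92 + 156 + k, so k = 250 − 248 = 2.
Check atomic number: 97 = 36 + 61 + 0 = 97. ✓

2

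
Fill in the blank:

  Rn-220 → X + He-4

Conserve mass number: 220 = A + 4, so A = 216.
Conserve atomic number: 86 = Z + 2, so Z = 84.
Z = 84 is polonium, so the species is Po-216.

Po-216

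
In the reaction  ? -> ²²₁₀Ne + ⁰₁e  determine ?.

Conserve mass number: A = 22 + 0, so A = 22.
Conserve atomic number: Z = 10 + 1, so Z = 11.
Z = 11 is sodium, so the species is ²²₁₁Na.

Na-22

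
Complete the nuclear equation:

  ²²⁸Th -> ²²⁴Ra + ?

alpha particle

Conserve mass number: 228 = 224 + A, so A = 4.
Conserve atomic number: 90 = 88 + Z, so Z = 2.
A = 4 and Z = 2 is ⁴He — an alpha particle.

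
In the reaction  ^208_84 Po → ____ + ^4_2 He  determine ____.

Conserve mass number: 208 = A + 4, so A = 204.
Conserve atomic number: 84 = Z + 2, so Z = 82.
Z = 82 is lead, so the species is ^204_82 Pb.

Pb-204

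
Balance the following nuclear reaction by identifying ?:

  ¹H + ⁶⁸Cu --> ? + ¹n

Zn-68

Conserve mass number: 1 + 68 = A + 1, so A = 68.
Conserve atomic number: 1 + 29 = Z + 0, so Z = 30.
Z = 30 is zinc, so the species is ⁶⁸Zn.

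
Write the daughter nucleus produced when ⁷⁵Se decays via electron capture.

Electron capture: mass number changes by +0, atomic number by -1.
A: 75 = 75; Z: 34 − 1 = 33.
Z = 33 is arsenic, so the daughter is ⁷⁵As.

As-75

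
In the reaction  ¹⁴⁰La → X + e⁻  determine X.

Ce-140

Conserve mass number: 140 = A + 0, so A = 140.
Conserve atomic number: 57 = Z − 1, so Z = 58.
Z = 58 is cerium, so the species is ¹⁴⁰Ce.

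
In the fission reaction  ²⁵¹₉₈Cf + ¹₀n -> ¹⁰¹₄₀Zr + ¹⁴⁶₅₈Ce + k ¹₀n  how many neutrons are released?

Conserve mass number: 252 = 101 + 146 + k, so k = 252 − 247 = 5.
Check atomic number: 98 = 40 + 58 + 0 = 98. ✓

5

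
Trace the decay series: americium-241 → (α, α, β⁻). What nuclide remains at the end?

U-233

Start: (A, Z) = (241, 95).
After α: (237, 93).
After α: (233, 91).
After β⁻: (233, 92).
Z = 92 is uranium.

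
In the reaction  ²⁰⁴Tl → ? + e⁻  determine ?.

Pb-204

Conserve mass number: 204 = A + 0, so A = 204.
Conserve atomic number: 81 = Z − 1, so Z = 82.
Z = 82 is lead, so the species is ²⁰⁴Pb.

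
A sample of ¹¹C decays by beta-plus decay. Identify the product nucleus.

B-11

Beta-plus decay: mass number changes by +0, atomic number by -1.
A: 11 = 11; Z: 6 − 1 = 5.
Z = 5 is boron, so the daughter is ¹¹B.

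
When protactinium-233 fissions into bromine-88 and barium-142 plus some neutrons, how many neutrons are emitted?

3

Conserve mass number: 233 = 88 + 142 + k, so k = 233 − 230 = 3.
Check atomic number: 91 = 35 + 56 + 0 = 91. ✓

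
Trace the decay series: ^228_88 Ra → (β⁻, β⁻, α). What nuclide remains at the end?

Ra-224

Start: (A, Z) = (228, 88).
After β⁻: (228, 89).
After β⁻: (228, 90).
After α: (224, 88).
Z = 88 is radium.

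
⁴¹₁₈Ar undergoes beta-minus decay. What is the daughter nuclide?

K-41

Beta-minus decay: mass number changes by +0, atomic number by +1.
A: 41 = 41; Z: 18 + 1 = 19.
Z = 19 is potassium, so the daughter is ⁴¹₁₉K.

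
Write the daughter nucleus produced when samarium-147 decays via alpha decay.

Nd-143

Alpha decay: mass number changes by -4, atomic number by -2.
A: 147 − 4 = 143; Z: 62 − 2 = 60.
Z = 60 is neodymium, so the daughter is neodymium-143.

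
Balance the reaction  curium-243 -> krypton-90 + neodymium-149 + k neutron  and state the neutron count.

4

Conserve mass number: 243 = 90 + 149 + k, so k = 243 − 239 = 4.
Check atomic number: 96 = 36 + 60 + 0 = 96. ✓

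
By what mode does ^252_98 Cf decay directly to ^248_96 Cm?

alpha decay

ΔA = 248 − 252 = -4; ΔZ = 96 − 98 = -2.
A drops by 4 and Z drops by 2 — the signature of alpha emission.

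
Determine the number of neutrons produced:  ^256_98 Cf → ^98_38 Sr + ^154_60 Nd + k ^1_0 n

Conserve mass number: 256 = 98 + 154 + k, so k = 256 − 252 = 4.
Check atomic number: 98 = 38 + 60 + 0 = 98. ✓

4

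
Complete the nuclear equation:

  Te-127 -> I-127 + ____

Conserve mass number: 127 = 127 + A, so A = 0.
Conserve atomic number: 52 = 53 + Z, so Z = -1.
A = 0 and Z = -1 is e⁻ — a beta-minus particle.

beta-minus particle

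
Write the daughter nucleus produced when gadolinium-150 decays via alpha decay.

Sm-146

Alpha decay: mass number changes by -4, atomic number by -2.
A: 150 − 4 = 146; Z: 64 − 2 = 62.
Z = 62 is samarium, so the daughter is samarium-146.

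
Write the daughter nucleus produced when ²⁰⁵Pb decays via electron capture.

Electron capture: mass number changes by +0, atomic number by -1.
A: 205 = 205; Z: 82 − 1 = 81.
Z = 81 is thallium, so the daughter is ²⁰⁵Tl.

Tl-205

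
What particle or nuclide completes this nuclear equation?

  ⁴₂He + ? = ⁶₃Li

Conserve mass number: 4 + A = 6, so A = 2.
Conserve atomic number: 2 + Z = 3, so Z = 1.
A = 2 and Z = 1 is ²₁H — a deuteron.

deuteron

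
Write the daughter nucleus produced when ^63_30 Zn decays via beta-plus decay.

Beta-plus decay: mass number changes by +0, atomic number by -1.
A: 63 = 63; Z: 30 − 1 = 29.
Z = 29 is copper, so the daughter is ^63_29 Cu.

Cu-63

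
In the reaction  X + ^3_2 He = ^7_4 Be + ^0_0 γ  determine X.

Conserve mass number: A + 3 = 7 + 0, so A = 4.
Conserve atomic number: Z + 2 = 4 + 0, so Z = 2.
A = 4 and Z = 2 is ^4_2 He — an alpha particle.

alpha particle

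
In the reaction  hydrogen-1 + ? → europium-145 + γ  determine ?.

Sm-144

Conserve mass number: 1 + A = 145 + 0, so A = 144.
Conserve atomic number: 1 + Z = 63 + 0, so Z = 62.
Z = 62 is samarium, so the species is samarium-144.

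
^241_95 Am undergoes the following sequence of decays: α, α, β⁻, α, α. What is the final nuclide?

Ra-225

Start: (A, Z) = (241, 95).
After α: (237, 93).
After α: (233, 91).
After β⁻: (233, 92).
After α: (229, 90).
After α: (225, 88).
Z = 88 is radium.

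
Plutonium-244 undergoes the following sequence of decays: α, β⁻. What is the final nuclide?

Start: (A, Z) = (244, 94).
After α: (240, 92).
After β⁻: (240, 93).
Z = 93 is neptunium.

Np-240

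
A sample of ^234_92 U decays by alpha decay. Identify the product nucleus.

Th-230

Alpha decay: mass number changes by -4, atomic number by -2.
A: 234 − 4 = 230; Z: 92 − 2 = 90.
Z = 90 is thorium, so the daughter is ^230_90 Th.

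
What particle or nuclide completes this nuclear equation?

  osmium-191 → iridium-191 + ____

Conserve mass number: 191 = 191 + A, so A = 0.
Conserve atomic number: 76 = 77 + Z, so Z = -1.
A = 0 and Z = -1 is e⁻ — a beta-minus particle.

beta-minus particle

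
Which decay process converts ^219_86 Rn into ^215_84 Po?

ΔA = 215 − 219 = -4; ΔZ = 84 − 86 = -2.
A drops by 4 and Z drops by 2 — the signature of alpha emission.

alpha decay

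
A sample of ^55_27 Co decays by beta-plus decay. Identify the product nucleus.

Beta-plus decay: mass number changes by +0, atomic number by -1.
A: 55 = 55; Z: 27 − 1 = 26.
Z = 26 is iron, so the daughter is ^55_26 Fe.

Fe-55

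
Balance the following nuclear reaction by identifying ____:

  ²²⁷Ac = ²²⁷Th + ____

Conserve mass number: 227 = 227 + A, so A = 0.
Conserve atomic number: 89 = 90 + Z, so Z = -1.
A = 0 and Z = -1 is e⁻ — a beta-minus particle.

beta-minus particle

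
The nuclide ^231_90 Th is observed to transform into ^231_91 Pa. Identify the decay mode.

ΔA = 231 − 231 = 0; ΔZ = 91 − 90 = +1.
A is unchanged and Z rises by 1 — a neutron has become a proton (β⁻ decay).

beta-minus decay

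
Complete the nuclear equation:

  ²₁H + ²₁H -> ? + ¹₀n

Conserve mass number: 2 + 2 = A + 1, so A = 3.
Conserve atomic number: 1 + 1 = Z + 0, so Z = 2.
Z = 2 is helium, so the species is ³₂He.

He-3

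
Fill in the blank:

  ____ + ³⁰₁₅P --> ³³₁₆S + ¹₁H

alpha particle

Conserve mass number: A + 30 = 33 + 1, so A = 4.
Conserve atomic number: Z + 15 = 16 + 1, so Z = 2.
A = 4 and Z = 2 is ⁴₂He — an alpha particle.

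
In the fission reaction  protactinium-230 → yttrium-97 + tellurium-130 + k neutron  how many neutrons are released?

3

Conserve mass number: 230 = 97 + 130 + k, so k = 230 − 227 = 3.
Check atomic number: 91 = 39 + 52 + 0 = 91. ✓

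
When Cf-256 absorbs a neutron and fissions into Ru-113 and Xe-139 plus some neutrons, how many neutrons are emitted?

Conserve mass number: 257 = 113 + 139 + k, so k = 257 − 252 = 5.
Check atomic number: 98 = 44 + 54 + 0 = 98. ✓

5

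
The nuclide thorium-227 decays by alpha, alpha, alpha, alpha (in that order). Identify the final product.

Pb-211

Start: (A, Z) = (227, 90).
After α: (223, 88).
After α: (219, 86).
After α: (215, 84).
After α: (211, 82).
Z = 82 is lead.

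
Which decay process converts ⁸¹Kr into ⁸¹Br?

beta-plus decay or electron capture

ΔA = 81 − 81 = 0; ΔZ = 35 − 36 = -1.
A is unchanged and Z drops by 1 — a proton has become a neutron (β⁺ emission or electron capture).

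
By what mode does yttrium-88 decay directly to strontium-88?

ΔA = 88 − 88 = 0; ΔZ = 38 − 39 = -1.
A is unchanged and Z drops by 1 — a proton has become a neutron (β⁺ emission or electron capture).

beta-plus decay or electron capture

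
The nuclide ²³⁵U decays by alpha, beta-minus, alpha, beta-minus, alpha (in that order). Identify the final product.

Ra-223

Start: (A, Z) = (235, 92).
After α: (231, 90).
After β⁻: (231, 91).
After α: (227, 89).
After β⁻: (227, 90).
After α: (223, 88).
Z = 88 is radium.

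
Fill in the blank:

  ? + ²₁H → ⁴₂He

Conserve mass number: A + 2 = 4, so A = 2.
Conserve atomic number: Z + 1 = 2, so Z = 1.
A = 2 and Z = 1 is ²₁H — a deuteron.

deuteron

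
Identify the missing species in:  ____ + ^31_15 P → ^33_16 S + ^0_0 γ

deuteron

Conserve mass number: A + 31 = 33 + 0, so A = 2.
Conserve atomic number: Z + 15 = 16 + 0, so Z = 1.
A = 2 and Z = 1 is ^2_1 H — a deuteron.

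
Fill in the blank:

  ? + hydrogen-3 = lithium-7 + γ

Conserve mass number: A + 3 = 7 + 0, so A = 4.
Conserve atomic number: Z + 1 = 3 + 0, so Z = 2.
A = 4 and Z = 2 is helium-4 — an alpha particle.

alpha particle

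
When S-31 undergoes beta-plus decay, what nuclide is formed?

Beta-plus decay: mass number changes by +0, atomic number by -1.
A: 31 = 31; Z: 16 − 1 = 15.
Z = 15 is phosphorus, so the daughter is P-31.

P-31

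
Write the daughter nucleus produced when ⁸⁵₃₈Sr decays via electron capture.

Rb-85

Electron capture: mass number changes by +0, atomic number by -1.
A: 85 = 85; Z: 38 − 1 = 37.
Z = 37 is rubidium, so the daughter is ⁸⁵₃₇Rb.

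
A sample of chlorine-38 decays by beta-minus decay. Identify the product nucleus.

Ar-38

Beta-minus decay: mass number changes by +0, atomic number by +1.
A: 38 = 38; Z: 17 + 1 = 18.
Z = 18 is argon, so the daughter is argon-38.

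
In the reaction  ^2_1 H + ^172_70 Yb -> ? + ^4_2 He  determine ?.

Tm-170

Conserve mass number: 2 + 172 = A + 4, so A = 170.
Conserve atomic number: 1 + 70 = Z + 2, so Z = 69.
Z = 69 is thulium, so the species is ^170_69 Tm.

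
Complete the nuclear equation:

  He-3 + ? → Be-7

Conserve mass number: 3 + A = 7, so A = 4.
Conserve atomic number: 2 + Z = 4, so Z = 2.
A = 4 and Z = 2 is He-4 — an alpha particle.

alpha particle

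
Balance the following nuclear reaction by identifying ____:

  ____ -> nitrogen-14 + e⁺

O-14

Conserve mass number: A = 14 + 0, so A = 14.
Conserve atomic number: Z = 7 + 1, so Z = 8.
Z = 8 is oxygen, so the species is oxygen-14.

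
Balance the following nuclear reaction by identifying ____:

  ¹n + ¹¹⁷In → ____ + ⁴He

Conserve mass number: 1 + 117 = A + 4, so A = 114.
Conserve atomic number: 0 + 49 = Z + 2, so Z = 47.
Z = 47 is silver, so the species is ¹¹⁴Ag.

Ag-114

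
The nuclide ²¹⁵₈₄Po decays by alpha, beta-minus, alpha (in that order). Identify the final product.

Start: (A, Z) = (215, 84).
After α: (211, 82).
After β⁻: (211, 83).
After α: (207, 81).
Z = 81 is thallium.

Tl-207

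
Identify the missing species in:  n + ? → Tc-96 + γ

Tc-95

Conserve mass number: 1 + A = 96 + 0, so A = 95.
Conserve atomic number: 0 + Z = 43 + 0, so Z = 43.
Z = 43 is technetium, so the species is Tc-95.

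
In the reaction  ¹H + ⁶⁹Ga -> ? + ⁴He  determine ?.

Conserve mass number: 1 + 69 = A + 4, so A = 66.
Conserve atomic number: 1 + 31 = Z + 2, so Z = 30.
Z = 30 is zinc, so the species is ⁶⁶Zn.

Zn-66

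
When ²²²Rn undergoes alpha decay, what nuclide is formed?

Alpha decay: mass number changes by -4, atomic number by -2.
A: 222 − 4 = 218; Z: 86 − 2 = 84.
Z = 84 is polonium, so the daughter is ²¹⁸Po.

Po-218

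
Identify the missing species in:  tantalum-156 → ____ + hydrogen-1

Hf-155

Conserve mass number: 156 = A + 1, so A = 155.
Conserve atomic number: 73 = Z + 1, so Z = 72.
Z = 72 is hafnium, so the species is hafnium-155.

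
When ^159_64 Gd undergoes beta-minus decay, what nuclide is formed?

Beta-minus decay: mass number changes by +0, atomic number by +1.
A: 159 = 159; Z: 64 + 1 = 65.
Z = 65 is terbium, so the daughter is ^159_65 Tb.

Tb-159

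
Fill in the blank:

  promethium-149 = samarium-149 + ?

Conserve mass number: 149 = 149 + A, so A = 0.
Conserve atomic number: 61 = 62 + Z, so Z = -1.
A = 0 and Z = -1 is e⁻ — a beta-minus particle.

beta-minus particle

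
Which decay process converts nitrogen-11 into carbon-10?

ΔA = 10 − 11 = -1; ΔZ = 6 − 7 = -1.
A drops by 1 and Z drops by 1 — a proton was emitted.

proton emission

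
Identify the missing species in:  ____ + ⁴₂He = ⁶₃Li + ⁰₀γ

Conserve mass number: A + 4 = 6 + 0, so A = 2.
Conserve atomic number: Z + 2 = 3 + 0, so Z = 1.
A = 2 and Z = 1 is ²₁H — a deuteron.

deuteron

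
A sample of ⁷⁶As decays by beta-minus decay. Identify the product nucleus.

Se-76

Beta-minus decay: mass number changes by +0, atomic number by +1.
A: 76 = 76; Z: 33 + 1 = 34.
Z = 34 is selenium, so the daughter is ⁷⁶Se.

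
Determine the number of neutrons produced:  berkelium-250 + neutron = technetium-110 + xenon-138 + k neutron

3

Conserve mass number: 251 = 110 + 138 + k, so k = 251 − 248 = 3.
Check atomic number: 97 = 43 + 54 + 0 = 97. ✓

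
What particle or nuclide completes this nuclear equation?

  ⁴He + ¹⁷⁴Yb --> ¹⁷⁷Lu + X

proton

Conserve mass number: 4 + 174 = 177 + A, so A = 1.
Conserve atomic number: 2 + 70 = 71 + Z, so Z = 1.
A = 1 and Z = 1 is ¹H — a proton.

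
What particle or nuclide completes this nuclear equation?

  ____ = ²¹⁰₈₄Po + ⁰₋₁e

Bi-210

Conserve mass number: A = 210 + 0, so A = 210.
Conserve atomic number: Z = 84 − 1, so Z = 83.
Z = 83 is bismuth, so the species is ²¹⁰₈₃Bi.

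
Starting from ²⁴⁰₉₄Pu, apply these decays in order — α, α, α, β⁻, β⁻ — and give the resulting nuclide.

Th-228

Start: (A, Z) = (240, 94).
After α: (236, 92).
After α: (232, 90).
After α: (228, 88).
After β⁻: (228, 89).
After β⁻: (228, 90).
Z = 90 is thorium.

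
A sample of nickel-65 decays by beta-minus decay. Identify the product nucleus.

Beta-minus decay: mass number changes by +0, atomic number by +1.
A: 65 = 65; Z: 28 + 1 = 29.
Z = 29 is copper, so the daughter is copper-65.

Cu-65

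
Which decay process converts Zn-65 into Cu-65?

ΔA = 65 − 65 = 0; ΔZ = 29 − 30 = -1.
A is unchanged and Z drops by 1 — a proton has become a neutron (β⁺ emission or electron capture).

beta-plus decay or electron capture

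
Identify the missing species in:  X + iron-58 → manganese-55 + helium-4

proton

Conserve mass number: A + 58 = 55 + 4, so A = 1.
Conserve atomic number: Z + 26 = 25 + 2, so Z = 1.
A = 1 and Z = 1 is hydrogen-1 — a proton.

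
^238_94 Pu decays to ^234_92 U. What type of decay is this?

ΔA = 234 − 238 = -4; ΔZ = 92 − 94 = -2.
A drops by 4 and Z drops by 2 — the signature of alpha emission.

alpha decay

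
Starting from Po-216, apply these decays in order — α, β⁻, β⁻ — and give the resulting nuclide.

Po-212

Start: (A, Z) = (216, 84).
After α: (212, 82).
After β⁻: (212, 83).
After β⁻: (212, 84).
Z = 84 is polonium.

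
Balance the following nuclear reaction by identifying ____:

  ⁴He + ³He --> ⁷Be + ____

gamma ray

Conserve mass number: 4 + 3 = 7 + A, so A = 0.
Conserve atomic number: 2 + 2 = 4 + Z, so Z = 0.
A = 0 and Z = 0 is γ — a gamma ray.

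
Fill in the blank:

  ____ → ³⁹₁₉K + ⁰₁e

Conserve mass number: A = 39 + 0, so A = 39.
Conserve atomic number: Z = 19 + 1, so Z = 20.
Z = 20 is calcium, so the species is ³⁹₂₀Ca.

Ca-39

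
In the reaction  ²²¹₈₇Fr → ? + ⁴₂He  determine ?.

Conserve mass number: 221 = A + 4, so A = 217.
Conserve atomic number: 87 = Z + 2, so Z = 85.
Z = 85 is astatine, so the species is ²¹⁷₈₅At.

At-217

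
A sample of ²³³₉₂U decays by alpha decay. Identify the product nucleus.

Th-229

Alpha decay: mass number changes by -4, atomic number by -2.
A: 233 − 4 = 229; Z: 92 − 2 = 90.
Z = 90 is thorium, so the daughter is ²²⁹₉₀Th.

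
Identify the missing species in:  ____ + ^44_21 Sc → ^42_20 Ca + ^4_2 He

deuteron

Conserve mass number: A + 44 = 42 + 4, so A = 2.
Conserve atomic number: Z + 21 = 20 + 2, so Z = 1.
A = 2 and Z = 1 is ^2_1 H — a deuteron.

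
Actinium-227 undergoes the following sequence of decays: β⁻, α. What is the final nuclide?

Start: (A, Z) = (227, 89).
After β⁻: (227, 90).
After α: (223, 88).
Z = 88 is radium.

Ra-223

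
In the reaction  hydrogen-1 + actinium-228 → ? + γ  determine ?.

Th-229

Conserve mass number: 1 + 228 = A + 0, so A = 229.
Conserve atomic number: 1 + 89 = Z + 0, so Z = 90.
Z = 90 is thorium, so the species is thorium-229.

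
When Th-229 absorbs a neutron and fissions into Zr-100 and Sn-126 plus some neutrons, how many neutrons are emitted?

4

Conserve mass number: 230 = 100 + 126 + k, so k = 230 − 226 = 4.
Check atomic number: 90 = 40 + 50 + 0 = 90. ✓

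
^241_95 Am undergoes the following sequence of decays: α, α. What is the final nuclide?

Pa-233

Start: (A, Z) = (241, 95).
After α: (237, 93).
After α: (233, 91).
Z = 91 is protactinium.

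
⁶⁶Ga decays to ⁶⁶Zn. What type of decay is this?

ΔA = 66 − 66 = 0; ΔZ = 30 − 31 = -1.
A is unchanged and Z drops by 1 — a proton has become a neutron (β⁺ emission or electron capture).

beta-plus decay or electron capture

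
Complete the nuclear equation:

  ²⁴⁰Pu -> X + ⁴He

U-236

Conserve mass number: 240 = A + 4, so A = 236.
Conserve atomic number: 94 = Z + 2, so Z = 92.
Z = 92 is uranium, so the species is ²³⁶U.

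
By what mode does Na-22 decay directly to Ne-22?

beta-plus decay or electron capture

ΔA = 22 − 22 = 0; ΔZ = 10 − 11 = -1.
A is unchanged and Z drops by 1 — a proton has become a neutron (β⁺ emission or electron capture).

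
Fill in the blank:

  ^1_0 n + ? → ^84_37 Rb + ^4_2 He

Y-87

Conserve mass number: 1 + A = 84 + 4, so A = 87.
Conserve atomic number: 0 + Z = 37 + 2, so Z = 39.
Z = 39 is yttrium, so the species is ^87_39 Y.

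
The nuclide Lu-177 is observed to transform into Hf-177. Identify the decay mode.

beta-minus decay

ΔA = 177 − 177 = 0; ΔZ = 72 − 71 = +1.
A is unchanged and Z rises by 1 — a neutron has become a proton (β⁻ decay).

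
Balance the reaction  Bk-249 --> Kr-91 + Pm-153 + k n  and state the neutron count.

5

Conserve mass number: 249 = 91 + 153 + k, so k = 249 − 244 = 5.
Check atomic number: 97 = 36 + 61 + 0 = 97. ✓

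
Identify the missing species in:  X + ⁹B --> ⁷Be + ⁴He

deuteron

Conserve mass number: A + 9 = 7 + 4, so A = 2.
Conserve atomic number: Z + 5 = 4 + 2, so Z = 1.
A = 2 and Z = 1 is ²H — a deuteron.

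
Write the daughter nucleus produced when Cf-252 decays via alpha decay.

Alpha decay: mass number changes by -4, atomic number by -2.
A: 252 − 4 = 248; Z: 98 − 2 = 96.
Z = 96 is curium, so the daughter is Cm-248.

Cm-248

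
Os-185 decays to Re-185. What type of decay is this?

beta-plus decay or electron capture

ΔA = 185 − 185 = 0; ΔZ = 75 − 76 = -1.
A is unchanged and Z drops by 1 — a proton has become a neutron (β⁺ emission or electron capture).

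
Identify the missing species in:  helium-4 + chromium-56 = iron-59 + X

neutron

Conserve mass number: 4 + 56 = 59 + A, so A = 1.
Conserve atomic number: 2 + 24 = 26 + Z, so Z = 0.
A = 1 and Z = 0 is neutron — a neutron.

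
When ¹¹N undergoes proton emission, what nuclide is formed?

Proton emission: mass number changes by -1, atomic number by -1.
A: 11 − 1 = 10; Z: 7 − 1 = 6.
Z = 6 is carbon, so the daughter is ¹⁰C.

C-10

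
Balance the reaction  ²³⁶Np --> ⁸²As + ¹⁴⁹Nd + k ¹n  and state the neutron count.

Conserve mass number: 236 = 82 + 149 + k, so k = 236 − 231 = 5.
Check atomic number: 93 = 33 + 60 + 0 = 93. ✓

5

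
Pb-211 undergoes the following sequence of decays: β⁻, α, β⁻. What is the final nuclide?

Start: (A, Z) = (211, 82).
After β⁻: (211, 83).
After α: (207, 81).
After β⁻: (207, 82).
Z = 82 is lead.

Pb-207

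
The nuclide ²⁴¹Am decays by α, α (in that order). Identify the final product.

Pa-233

Start: (A, Z) = (241, 95).
After α: (237, 93).
After α: (233, 91).
Z = 91 is protactinium.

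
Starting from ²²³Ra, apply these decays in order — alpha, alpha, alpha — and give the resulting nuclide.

Start: (A, Z) = (223, 88).
After α: (219, 86).
After α: (215, 84).
After α: (211, 82).
Z = 82 is lead.

Pb-211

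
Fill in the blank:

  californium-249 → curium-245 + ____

Conserve mass number: 249 = 245 + A, so A = 4.
Conserve atomic number: 98 = 96 + Z, so Z = 2.
A = 4 and Z = 2 is helium-4 — an alpha particle.

alpha particle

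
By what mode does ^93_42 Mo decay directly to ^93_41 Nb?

beta-plus decay or electron capture

ΔA = 93 − 93 = 0; ΔZ = 41 − 42 = -1.
A is unchanged and Z drops by 1 — a proton has become a neutron (β⁺ emission or electron capture).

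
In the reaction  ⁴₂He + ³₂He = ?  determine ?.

Be-7

Conserve mass number: 4 + 3 = A, so A = 7.
Conserve atomic number: 2 + 2 = Z, so Z = 4.
Z = 4 is beryllium, so the species is ⁷₄Be.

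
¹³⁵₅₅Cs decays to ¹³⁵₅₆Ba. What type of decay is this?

ΔA = 135 − 135 = 0; ΔZ = 56 − 55 = +1.
A is unchanged and Z rises by 1 — a neutron has become a proton (β⁻ decay).

beta-minus decay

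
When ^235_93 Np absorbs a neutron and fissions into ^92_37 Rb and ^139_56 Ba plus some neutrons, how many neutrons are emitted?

5

Conserve mass number: 236 = 92 + 139 + k, so k = 236 − 231 = 5.
Check atomic number: 93 = 37 + 56 + 0 = 93. ✓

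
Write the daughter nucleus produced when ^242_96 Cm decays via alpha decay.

Alpha decay: mass number changes by -4, atomic number by -2.
A: 242 − 4 = 238; Z: 96 − 2 = 94.
Z = 94 is plutonium, so the daughter is ^238_94 Pu.

Pu-238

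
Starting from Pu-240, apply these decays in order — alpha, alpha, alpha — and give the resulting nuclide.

Ra-228

Start: (A, Z) = (240, 94).
After α: (236, 92).
After α: (232, 90).
After α: (228, 88).
Z = 88 is radium.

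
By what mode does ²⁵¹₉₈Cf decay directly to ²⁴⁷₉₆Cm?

alpha decay

ΔA = 247 − 251 = -4; ΔZ = 96 − 98 = -2.
A drops by 4 and Z drops by 2 — the signature of alpha emission.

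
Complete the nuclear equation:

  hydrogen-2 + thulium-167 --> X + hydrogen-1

Tm-168

Conserve mass number: 2 + 167 = A + 1, so A = 168.
Conserve atomic number: 1 + 69 = Z + 1, so Z = 69.
Z = 69 is thulium, so the species is thulium-168.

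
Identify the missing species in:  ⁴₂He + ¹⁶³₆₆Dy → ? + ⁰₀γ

Er-167

Conserve mass number: 4 + 163 = A + 0, so A = 167.
Conserve atomic number: 2 + 66 = Z + 0, so Z = 68.
Z = 68 is erbium, so the species is ¹⁶⁷₆₈Er.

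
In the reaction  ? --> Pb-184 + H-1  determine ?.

Conserve mass number: A = 184 + 1, so A = 185.
Conserve atomic number: Z = 82 + 1, so Z = 83.
Z = 83 is bismuth, so the species is Bi-185.

Bi-185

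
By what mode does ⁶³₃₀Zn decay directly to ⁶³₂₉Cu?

ΔA = 63 − 63 = 0; ΔZ = 29 − 30 = -1.
A is unchanged and Z drops by 1 — a proton has become a neutron (β⁺ emission or electron capture).

beta-plus decay or electron capture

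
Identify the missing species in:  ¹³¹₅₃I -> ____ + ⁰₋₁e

Conserve mass number: 131 = A + 0, so A = 131.
Conserve atomic number: 53 = Z − 1, so Z = 54.
Z = 54 is xenon, so the species is ¹³¹₅₄Xe.

Xe-131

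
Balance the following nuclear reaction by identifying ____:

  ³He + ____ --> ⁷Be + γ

alpha particle

Conserve mass number: 3 + A = 7 + 0, so A = 4.
Conserve atomic number: 2 + Z = 4 + 0, so Z = 2.
A = 4 and Z = 2 is ⁴He — an alpha particle.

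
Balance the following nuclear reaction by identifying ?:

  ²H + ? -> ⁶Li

Conserve mass number: 2 + A = 6, so A = 4.
Conserve atomic number: 1 + Z = 3, so Z = 2.
A = 4 and Z = 2 is ⁴He — an alpha particle.

alpha particle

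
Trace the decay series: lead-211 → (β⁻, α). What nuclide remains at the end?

Start: (A, Z) = (211, 82).
After β⁻: (211, 83).
After α: (207, 81).
Z = 81 is thallium.

Tl-207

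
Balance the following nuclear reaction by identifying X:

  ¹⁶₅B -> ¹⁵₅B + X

Conserve mass number: 16 = 15 + A, so A = 1.
Conserve atomic number: 5 = 5 + Z, so Z = 0.
A = 1 and Z = 0 is ¹₀n — a neutron.

neutron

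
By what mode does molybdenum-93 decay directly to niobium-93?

beta-plus decay or electron capture

ΔA = 93 − 93 = 0; ΔZ = 41 − 42 = -1.
A is unchanged and Z drops by 1 — a proton has become a neutron (β⁺ emission or electron capture).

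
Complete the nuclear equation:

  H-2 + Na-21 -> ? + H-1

Conserve mass number: 2 + 21 = A + 1, so A = 22.
Conserve atomic number: 1 + 11 = Z + 1, so Z = 11.
Z = 11 is sodium, so the species is Na-22.

Na-22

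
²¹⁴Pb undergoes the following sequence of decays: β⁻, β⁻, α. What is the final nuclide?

Pb-210

Start: (A, Z) = (214, 82).
After β⁻: (214, 83).
After β⁻: (214, 84).
After α: (210, 82).
Z = 82 is lead.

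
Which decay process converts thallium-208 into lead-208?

beta-minus decay

ΔA = 208 − 208 = 0; ΔZ = 82 − 81 = +1.
A is unchanged and Z rises by 1 — a neutron has become a proton (β⁻ decay).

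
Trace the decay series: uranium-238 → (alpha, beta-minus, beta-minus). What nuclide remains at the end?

U-234

Start: (A, Z) = (238, 92).
After α: (234, 90).
After β⁻: (234, 91).
After β⁻: (234, 92).
Z = 92 is uranium.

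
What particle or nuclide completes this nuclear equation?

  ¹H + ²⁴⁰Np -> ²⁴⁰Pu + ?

neutron

Conserve mass number: 1 + 240 = 240 + A, so A = 1.
Conserve atomic number: 1 + 93 = 94 + Z, so Z = 0.
A = 1 and Z = 0 is ¹n — a neutron.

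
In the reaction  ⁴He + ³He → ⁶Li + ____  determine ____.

proton

Conserve mass number: 4 + 3 = 6 + A, so A = 1.
Conserve atomic number: 2 + 2 = 3 + Z, so Z = 1.
A = 1 and Z = 1 is ¹H — a proton.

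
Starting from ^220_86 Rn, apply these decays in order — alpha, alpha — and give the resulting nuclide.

Start: (A, Z) = (220, 86).
After α: (216, 84).
After α: (212, 82).
Z = 82 is lead.

Pb-212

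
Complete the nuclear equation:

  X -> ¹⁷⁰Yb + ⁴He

Hf-174

Conserve mass number: A = 170 + 4, so A = 174.
Conserve atomic number: Z = 70 + 2, so Z = 72.
Z = 72 is hafnium, so the species is ¹⁷⁴Hf.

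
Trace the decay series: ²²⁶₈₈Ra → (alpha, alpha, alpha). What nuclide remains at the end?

Start: (A, Z) = (226, 88).
After α: (222, 86).
After α: (218, 84).
After α: (214, 82).
Z = 82 is lead.

Pb-214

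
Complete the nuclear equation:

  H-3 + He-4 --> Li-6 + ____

neutron

Conserve mass number: 3 + 4 = 6 + A, so A = 1.
Conserve atomic number: 1 + 2 = 3 + Z, so Z = 0.
A = 1 and Z = 0 is n — a neutron.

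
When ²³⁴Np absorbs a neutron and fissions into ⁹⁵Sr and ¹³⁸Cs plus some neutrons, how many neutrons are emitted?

2

Conserve mass number: 235 = 95 + 138 + k, so k = 235 − 233 = 2.
Check atomic number: 93 = 38 + 55 + 0 = 93. ✓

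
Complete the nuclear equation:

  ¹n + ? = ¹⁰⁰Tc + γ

Conserve mass number: 1 + A = 100 + 0, so A = 99.
Conserve atomic number: 0 + Z = 43 + 0, so Z = 43.
Z = 43 is technetium, so the species is ⁹⁹Tc.

Tc-99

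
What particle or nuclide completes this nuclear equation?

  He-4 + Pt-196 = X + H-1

Au-199

Conserve mass number: 4 + 196 = A + 1, so A = 199.
Conserve atomic number: 2 + 78 = Z + 1, so Z = 79.
Z = 79 is gold, so the species is Au-199.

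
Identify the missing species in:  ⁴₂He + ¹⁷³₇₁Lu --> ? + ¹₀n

Ta-176

Conserve mass number: 4 + 173 = A + 1, so A = 176.
Conserve atomic number: 2 + 71 = Z + 0, so Z = 73.
Z = 73 is tantalum, so the species is ¹⁷⁶₇₃Ta.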